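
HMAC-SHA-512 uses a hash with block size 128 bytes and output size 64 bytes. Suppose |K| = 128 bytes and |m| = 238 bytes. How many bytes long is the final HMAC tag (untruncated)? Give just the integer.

64

The tag is one SHA-512 digest: 64 bytes.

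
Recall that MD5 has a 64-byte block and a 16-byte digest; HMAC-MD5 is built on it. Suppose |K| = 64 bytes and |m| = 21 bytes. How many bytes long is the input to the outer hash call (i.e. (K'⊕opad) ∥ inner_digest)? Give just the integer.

80

Key is 64 ≤ 64 bytes, zero-padded: |K'| = 64.
Outer input = (K'⊕opad) ∥ H(inner) → 64 + 16 = 80 bytes.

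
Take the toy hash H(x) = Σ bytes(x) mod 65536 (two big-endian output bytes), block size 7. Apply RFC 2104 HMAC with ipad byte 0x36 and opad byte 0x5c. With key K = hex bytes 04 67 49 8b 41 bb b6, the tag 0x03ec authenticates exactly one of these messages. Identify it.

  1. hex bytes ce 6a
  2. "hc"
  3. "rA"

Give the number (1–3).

1

Key hex bytes 04 67 49 8b 41 bb b6 is exactly B = 7 bytes: K' = 04 67 49 8b 41 bb b6.
K' ⊕ ipad = 32 51 7f bd 77 8d 80; K' ⊕ opad = 58 3b 15 d7 1d e7 ea.
m1: inner = H(32 51 7f bd 77 8d 80 ce 6a) = 04 7b; tag = H(58 3b 15 d7 1d e7 ea 04 7b) = 03ec ← matches
m2: inner = H(32 51 7f bd 77 8d 80 68 63) = 04 0e; tag = H(58 3b 15 d7 1d e7 ea 04 0e) = 037f
m3: inner = H(32 51 7f bd 77 8d 80 72 41) = 03 f6; tag = H(58 3b 15 d7 1d e7 ea 03 f6) = 0466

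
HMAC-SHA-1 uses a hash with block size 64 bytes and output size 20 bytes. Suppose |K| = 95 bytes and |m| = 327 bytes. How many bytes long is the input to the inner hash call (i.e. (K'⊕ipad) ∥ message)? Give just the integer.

391

Key is 95 > 64 bytes, so it is hashed to 20 bytes then zero-padded to 64: |K'| = 64.
Inner input = (K'⊕ipad) ∥ m → 64 + 327 = 391 bytes.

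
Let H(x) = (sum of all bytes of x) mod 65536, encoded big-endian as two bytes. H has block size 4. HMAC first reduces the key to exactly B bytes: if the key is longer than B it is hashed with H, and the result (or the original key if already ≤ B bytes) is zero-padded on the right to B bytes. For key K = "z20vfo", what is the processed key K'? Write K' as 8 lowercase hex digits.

02270000

|K| = 6 > B = 4, so first hash the key.
H(K): sum = 122+50+48+118+102+111 = 551 → 02 27.
Zero-pad H(K) = 02 27 to 4 bytes: K' = 02 27 00 00.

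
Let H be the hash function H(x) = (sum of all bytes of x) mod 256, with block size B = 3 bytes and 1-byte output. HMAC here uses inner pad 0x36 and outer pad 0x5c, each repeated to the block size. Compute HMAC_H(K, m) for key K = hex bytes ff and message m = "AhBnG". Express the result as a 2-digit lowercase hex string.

30

Key hex bytes ff is 1 byte ≤ B = 3; zero-pad to 3 bytes: K' = ff 00 00.
K' ⊕ ipad = c9 36 36.  K' ⊕ opad = a3 5c 5c.
Inner input = (K'⊕ipad) ∥ m = c9 36 36 ∥ 41 68 42 6e 47.
Inner hash: sum = 201+54+54+65+104+66+110+71 = 725; mod 256 = 213 → d5.
Outer input = (K'⊕opad) ∥ inner = a3 5c 5c ∥ d5.
Outer hash (tag): sum = 163+92+92+213 = 560; mod 256 = 48 → 30.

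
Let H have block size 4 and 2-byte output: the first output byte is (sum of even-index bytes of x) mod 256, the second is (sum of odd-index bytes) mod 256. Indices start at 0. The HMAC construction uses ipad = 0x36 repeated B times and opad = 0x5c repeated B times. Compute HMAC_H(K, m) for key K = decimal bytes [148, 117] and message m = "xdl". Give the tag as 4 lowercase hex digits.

Key decimal bytes [148, 117] = 94 75 is 2 bytes ≤ B = 4; zero-pad to 4 bytes: K' = 94 75 00 00.
K' ⊕ ipad = a2 43 36 36.  K' ⊕ opad = c8 29 5c 5c.
Inner input = (K'⊕ipad) ∥ m = a2 43 36 36 ∥ 78 64 6c.
Inner hash: even-index sum = 444 mod 256 = 188; odd-index sum = 221 mod 256 = 221 → bc dd.
Outer input = (K'⊕opad) ∥ inner = c8 29 5c 5c ∥ bc dd.
Outer hash (tag): even-index sum = 480 mod 256 = 224; odd-index sum = 354 mod 256 = 98 → e0 62.

e062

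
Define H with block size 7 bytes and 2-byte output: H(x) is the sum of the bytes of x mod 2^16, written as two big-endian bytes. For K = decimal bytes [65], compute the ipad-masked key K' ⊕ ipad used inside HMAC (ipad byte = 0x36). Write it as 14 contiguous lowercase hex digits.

77363636363636

Key decimal bytes [65] = 41 is 1 byte ≤ B = 7; zero-pad to 7 bytes: K' = 41 00 00 00 00 00 00.
XOR each byte with 0x36: 41⊕36=77, 00⊕36=36, 00⊕36=36, 00⊕36=36, 00⊕36=36, 00⊕36=36, 00⊕36=36.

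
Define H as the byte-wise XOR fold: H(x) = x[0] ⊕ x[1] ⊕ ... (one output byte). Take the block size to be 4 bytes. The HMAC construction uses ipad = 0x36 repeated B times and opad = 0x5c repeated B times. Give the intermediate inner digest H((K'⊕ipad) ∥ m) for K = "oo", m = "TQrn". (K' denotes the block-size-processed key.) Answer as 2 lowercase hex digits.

19

Key "oo" = 6f 6f is 2 bytes ≤ B = 4; zero-pad to 4 bytes: K' = 6f 6f 00 00.
K' ⊕ ipad = 59 59 36 36.
Inner input = 59 59 36 36 ∥ 54 51 72 6e.
Inner hash: XOR 59⊕59⊕36⊕36⊕54⊕51⊕72⊕6e = 19.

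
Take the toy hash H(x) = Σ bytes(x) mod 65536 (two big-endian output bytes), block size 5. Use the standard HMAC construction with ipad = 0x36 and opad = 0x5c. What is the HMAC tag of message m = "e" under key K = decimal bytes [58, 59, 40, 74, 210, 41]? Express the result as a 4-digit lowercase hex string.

Key decimal bytes [58, 59, 40, 74, 210, 41] = 3a 3b 28 4a d2 29 is 6 bytes > B = 5, so hash it first: H(key) = 01 e2, then zero-pad to 5 bytes: K' = 01 e2 00 00 00.
K' ⊕ ipad = 37 d4 36 36 36.  K' ⊕ opad = 5d be 5c 5c 5c.
Inner input = (K'⊕ipad) ∥ m = 37 d4 36 36 36 ∥ 65.
Inner hash: sum = 55+212+54+54+54+101 = 530 → 02 12.
Outer input = (K'⊕opad) ∥ inner = 5d be 5c 5c 5c ∥ 02 12.
Outer hash (tag): sum = 93+190+92+92+92+2+18 = 579 → 02 43.

0243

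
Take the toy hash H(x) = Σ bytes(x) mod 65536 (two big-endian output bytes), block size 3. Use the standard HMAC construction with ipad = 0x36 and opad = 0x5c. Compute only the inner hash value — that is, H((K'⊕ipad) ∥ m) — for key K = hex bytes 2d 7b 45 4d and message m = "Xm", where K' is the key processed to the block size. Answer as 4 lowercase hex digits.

Key hex bytes 2d 7b 45 4d is 4 bytes > B = 3, so hash it first: H(key) = 01 3a, then zero-pad to 3 bytes: K' = 01 3a 00.
K' ⊕ ipad = 37 0c 36.
Inner input = 37 0c 36 ∥ 58 6d.
Inner hash: sum = 55+12+54+88+109 = 318 → 01 3e.

013e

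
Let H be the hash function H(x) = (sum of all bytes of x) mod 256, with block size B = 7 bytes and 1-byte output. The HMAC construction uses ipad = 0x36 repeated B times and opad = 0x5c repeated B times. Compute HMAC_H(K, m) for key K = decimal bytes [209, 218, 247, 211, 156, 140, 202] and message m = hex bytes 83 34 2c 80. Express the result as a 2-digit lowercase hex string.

Key decimal bytes [209, 218, 247, 211, 156, 140, 202] = d1 da f7 d3 9c 8c ca is exactly B = 7 bytes: K' = d1 da f7 d3 9c 8c ca.
K' ⊕ ipad = e7 ec c1 e5 aa ba fc.  K' ⊕ opad = 8d 86 ab 8f c0 d0 96.
Inner input = (K'⊕ipad) ∥ m = e7 ec c1 e5 aa ba fc ∥ 83 34 2c 80.
Inner hash: sum = 231+236+193+229+170+186+252+131+52+44+128 = 1852; mod 256 = 60 → 3c.
Outer input = (K'⊕opad) ∥ inner = 8d 86 ab 8f c0 d0 96 ∥ 3c.
Outer hash (tag): sum = 141+134+171+143+192+208+150+60 = 1199; mod 256 = 175 → af.

af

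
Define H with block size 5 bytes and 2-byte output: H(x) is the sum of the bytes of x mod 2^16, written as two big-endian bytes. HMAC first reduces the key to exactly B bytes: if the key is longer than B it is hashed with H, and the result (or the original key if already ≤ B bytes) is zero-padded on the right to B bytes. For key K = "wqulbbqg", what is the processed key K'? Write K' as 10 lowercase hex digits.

|K| = 8 > B = 5, so first hash the key.
H(K): sum = 119+113+117+108+98+98+113+103 = 869 → 03 65.
Zero-pad H(K) = 03 65 to 5 bytes: K' = 03 65 00 00 00.

0365000000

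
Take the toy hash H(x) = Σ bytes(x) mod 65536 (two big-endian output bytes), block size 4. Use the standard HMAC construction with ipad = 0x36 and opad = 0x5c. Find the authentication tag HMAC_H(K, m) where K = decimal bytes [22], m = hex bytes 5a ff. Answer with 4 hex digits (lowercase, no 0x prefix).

017b

Key decimal bytes [22] = 16 is 1 byte ≤ B = 4; zero-pad to 4 bytes: K' = 16 00 00 00.
K' ⊕ ipad = 20 36 36 36.  K' ⊕ opad = 4a 5c 5c 5c.
Inner input = (K'⊕ipad) ∥ m = 20 36 36 36 ∥ 5a ff.
Inner hash: sum = 32+54+54+54+90+255 = 539 → 02 1b.
Outer input = (K'⊕opad) ∥ inner = 4a 5c 5c 5c ∥ 02 1b.
Outer hash (tag): sum = 74+92+92+92+2+27 = 379 → 01 7b.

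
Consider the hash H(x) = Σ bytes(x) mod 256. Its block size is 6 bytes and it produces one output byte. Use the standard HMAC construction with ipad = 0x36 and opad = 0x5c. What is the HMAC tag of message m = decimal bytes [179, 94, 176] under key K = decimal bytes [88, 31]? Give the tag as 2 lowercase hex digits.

Key decimal bytes [88, 31] = 58 1f is 2 bytes ≤ B = 6; zero-pad to 6 bytes: K' = 58 1f 00 00 00 00.
K' ⊕ ipad = 6e 29 36 36 36 36.  K' ⊕ opad = 04 43 5c 5c 5c 5c.
Inner input = (K'⊕ipad) ∥ m = 6e 29 36 36 36 36 ∥ b3 5e b0.
Inner hash: sum = 110+41+54+54+54+54+179+94+176 = 816; mod 256 = 48 → 30.
Outer input = (K'⊕opad) ∥ inner = 04 43 5c 5c 5c 5c ∥ 30.
Outer hash (tag): sum = 4+67+92+92+92+92+48 = 487; mod 256 = 231 → e7.

e7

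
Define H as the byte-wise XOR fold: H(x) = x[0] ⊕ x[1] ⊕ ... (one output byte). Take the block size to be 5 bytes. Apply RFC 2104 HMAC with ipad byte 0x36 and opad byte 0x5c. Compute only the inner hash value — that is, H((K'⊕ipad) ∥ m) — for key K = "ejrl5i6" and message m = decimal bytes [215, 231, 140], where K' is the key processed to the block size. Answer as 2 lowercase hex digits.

f1

Key "ejrl5i6" = 65 6a 72 6c 35 69 36 is 7 bytes > B = 5, so hash it first: H(key) = 7b, then zero-pad to 5 bytes: K' = 7b 00 00 00 00.
K' ⊕ ipad = 4d 36 36 36 36.
Inner input = 4d 36 36 36 36 ∥ d7 e7 8c.
Inner hash: XOR 4d⊕36⊕36⊕36⊕36⊕d7⊕e7⊕8c = f1.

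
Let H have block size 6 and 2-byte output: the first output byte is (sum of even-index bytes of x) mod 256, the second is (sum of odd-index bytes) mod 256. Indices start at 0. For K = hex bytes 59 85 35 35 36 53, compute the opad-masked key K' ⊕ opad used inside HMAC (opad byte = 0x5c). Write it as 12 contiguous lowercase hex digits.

05d969696a0f

Key hex bytes 59 85 35 35 36 53 is exactly B = 6 bytes: K' = 59 85 35 35 36 53.
XOR each byte with 0x5c: 59⊕5c=05, 85⊕5c=d9, 35⊕5c=69, 35⊕5c=69, 36⊕5c=6a, 53⊕5c=0f.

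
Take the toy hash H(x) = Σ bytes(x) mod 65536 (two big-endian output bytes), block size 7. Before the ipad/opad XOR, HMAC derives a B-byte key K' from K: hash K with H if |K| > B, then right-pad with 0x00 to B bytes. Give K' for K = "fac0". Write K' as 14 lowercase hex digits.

Key "fac0" = 66 61 63 30 is 4 bytes ≤ B = 7; zero-pad to 7 bytes: K' = 66 61 63 30 00 00 00.

66616330000000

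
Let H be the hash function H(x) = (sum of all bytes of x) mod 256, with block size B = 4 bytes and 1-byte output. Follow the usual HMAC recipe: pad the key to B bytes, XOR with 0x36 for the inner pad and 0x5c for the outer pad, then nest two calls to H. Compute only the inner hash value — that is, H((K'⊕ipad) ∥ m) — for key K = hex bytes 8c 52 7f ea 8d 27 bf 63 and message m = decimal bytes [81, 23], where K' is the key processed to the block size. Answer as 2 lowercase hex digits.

35

Key hex bytes 8c 52 7f ea 8d 27 bf 63 is 8 bytes > B = 4, so hash it first: H(key) = 1d, then zero-pad to 4 bytes: K' = 1d 00 00 00.
K' ⊕ ipad = 2b 36 36 36.
Inner input = 2b 36 36 36 ∥ 51 17.
Inner hash: sum = 43+54+54+54+81+23 = 309; mod 256 = 53 → 35.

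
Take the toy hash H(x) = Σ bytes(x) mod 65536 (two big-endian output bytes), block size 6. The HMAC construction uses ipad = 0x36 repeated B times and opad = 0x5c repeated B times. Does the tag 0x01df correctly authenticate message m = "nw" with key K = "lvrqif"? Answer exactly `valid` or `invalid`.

Key "lvrqif" = 6c 76 72 71 69 66 is exactly B = 6 bytes: K' = 6c 76 72 71 69 66.
K' ⊕ ipad = 5a 40 44 47 5f 50; K' ⊕ opad = 30 2a 2e 2d 35 3a.
Inner hash: sum = 90+64+68+71+95+80+110+119 = 697 → 02 b9.
Outer hash (recomputed tag): sum = 48+42+46+45+53+58+2+185 = 479 → 01 df.
Recomputed tag = 01df; claimed = 01df → match.

valid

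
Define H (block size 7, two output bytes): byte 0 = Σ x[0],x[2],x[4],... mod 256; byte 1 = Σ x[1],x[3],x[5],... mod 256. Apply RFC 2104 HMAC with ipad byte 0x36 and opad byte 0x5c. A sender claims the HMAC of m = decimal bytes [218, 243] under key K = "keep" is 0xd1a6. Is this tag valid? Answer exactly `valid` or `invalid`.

Key "keep" = 6b 65 65 70 is 4 bytes ≤ B = 7; zero-pad to 7 bytes: K' = 6b 65 65 70 00 00 00.
K' ⊕ ipad = 5d 53 53 46 36 36 36; K' ⊕ opad = 37 39 39 2c 5c 5c 5c.
Inner hash: even-index sum = 527 mod 256 = 15; odd-index sum = 425 mod 256 = 169 → 0f a9.
Outer hash (recomputed tag): even-index sum = 465 mod 256 = 209; odd-index sum = 208 mod 256 = 208 → d1 d0.
Recomputed tag = d1d0; claimed = d1a6 → mismatch.

invalid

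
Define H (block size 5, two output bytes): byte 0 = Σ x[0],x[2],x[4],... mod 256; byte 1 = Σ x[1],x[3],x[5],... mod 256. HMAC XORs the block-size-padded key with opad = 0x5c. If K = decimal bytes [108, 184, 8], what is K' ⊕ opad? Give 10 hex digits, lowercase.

Key decimal bytes [108, 184, 8] = 6c b8 08 is 3 bytes ≤ B = 5; zero-pad to 5 bytes: K' = 6c b8 08 00 00.
XOR each byte with 0x5c: 6c⊕5c=30, b8⊕5c=e4, 08⊕5c=54, 00⊕5c=5c, 00⊕5c=5c.

30e4545c5c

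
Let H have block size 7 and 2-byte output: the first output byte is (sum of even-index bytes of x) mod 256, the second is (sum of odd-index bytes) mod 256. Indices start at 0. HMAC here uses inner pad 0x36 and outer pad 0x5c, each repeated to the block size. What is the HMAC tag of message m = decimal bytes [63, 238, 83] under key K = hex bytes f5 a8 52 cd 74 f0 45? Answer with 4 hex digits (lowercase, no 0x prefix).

e9fb

Key hex bytes f5 a8 52 cd 74 f0 45 is exactly B = 7 bytes: K' = f5 a8 52 cd 74 f0 45.
K' ⊕ ipad = c3 9e 64 fb 42 c6 73.  K' ⊕ opad = a9 f4 0e 91 28 ac 19.
Inner input = (K'⊕ipad) ∥ m = c3 9e 64 fb 42 c6 73 ∥ 3f ee 53.
Inner hash: even-index sum = 714 mod 256 = 202; odd-index sum = 753 mod 256 = 241 → ca f1.
Outer input = (K'⊕opad) ∥ inner = a9 f4 0e 91 28 ac 19 ∥ ca f1.
Outer hash (tag): even-index sum = 489 mod 256 = 233; odd-index sum = 763 mod 256 = 251 → e9 fb.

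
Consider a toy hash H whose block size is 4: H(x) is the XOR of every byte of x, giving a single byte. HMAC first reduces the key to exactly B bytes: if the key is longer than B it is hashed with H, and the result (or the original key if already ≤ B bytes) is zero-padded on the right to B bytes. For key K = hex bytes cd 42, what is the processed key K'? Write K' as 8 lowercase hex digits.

cd420000

Key hex bytes cd 42 is 2 bytes ≤ B = 4; zero-pad to 4 bytes: K' = cd 42 00 00.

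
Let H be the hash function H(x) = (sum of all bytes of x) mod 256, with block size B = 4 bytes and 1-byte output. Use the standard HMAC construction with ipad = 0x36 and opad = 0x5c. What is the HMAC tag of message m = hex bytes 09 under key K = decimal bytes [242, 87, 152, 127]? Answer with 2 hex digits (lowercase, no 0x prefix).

Key decimal bytes [242, 87, 152, 127] = f2 57 98 7f is exactly B = 4 bytes: K' = f2 57 98 7f.
K' ⊕ ipad = c4 61 ae 49.  K' ⊕ opad = ae 0b c4 23.
Inner input = (K'⊕ipad) ∥ m = c4 61 ae 49 ∥ 09.
Inner hash: sum = 196+97+174+73+9 = 549; mod 256 = 37 → 25.
Outer input = (K'⊕opad) ∥ inner = ae 0b c4 23 ∥ 25.
Outer hash (tag): sum = 174+11+196+35+37 = 453; mod 256 = 197 → c5.

c5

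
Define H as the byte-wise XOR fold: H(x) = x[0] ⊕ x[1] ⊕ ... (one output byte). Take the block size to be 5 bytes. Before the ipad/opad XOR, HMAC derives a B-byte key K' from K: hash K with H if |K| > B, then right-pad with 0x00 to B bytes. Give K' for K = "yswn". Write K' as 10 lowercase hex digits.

Key "yswn" = 79 73 77 6e is 4 bytes ≤ B = 5; zero-pad to 5 bytes: K' = 79 73 77 6e 00.

7973776e00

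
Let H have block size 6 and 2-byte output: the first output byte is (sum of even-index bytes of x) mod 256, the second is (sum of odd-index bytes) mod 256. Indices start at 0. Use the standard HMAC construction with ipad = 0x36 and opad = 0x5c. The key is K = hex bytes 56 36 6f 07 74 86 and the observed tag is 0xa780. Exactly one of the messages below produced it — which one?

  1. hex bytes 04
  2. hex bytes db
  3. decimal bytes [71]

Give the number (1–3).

3

Key hex bytes 56 36 6f 07 74 86 is exactly B = 6 bytes: K' = 56 36 6f 07 74 86.
K' ⊕ ipad = 60 00 59 31 42 b0; K' ⊕ opad = 0a 6a 33 5b 28 da.
m1: inner = H(60 00 59 31 42 b0 04) = ff e1; tag = H(0a 6a 33 5b 28 da ff e1) = 6480
m2: inner = H(60 00 59 31 42 b0 db) = d6 e1; tag = H(0a 6a 33 5b 28 da d6 e1) = 3b80
m3: inner = H(60 00 59 31 42 b0 47) = 42 e1; tag = H(0a 6a 33 5b 28 da 42 e1) = a780 ← matches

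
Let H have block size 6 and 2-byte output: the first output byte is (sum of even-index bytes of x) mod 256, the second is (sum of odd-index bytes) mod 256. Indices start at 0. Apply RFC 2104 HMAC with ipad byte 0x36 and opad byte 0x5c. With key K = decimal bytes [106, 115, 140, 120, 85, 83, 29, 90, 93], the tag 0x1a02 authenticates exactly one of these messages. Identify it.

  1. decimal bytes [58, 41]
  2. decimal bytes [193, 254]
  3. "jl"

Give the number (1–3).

3

Key decimal bytes [106, 115, 140, 120, 85, 83, 29, 90, 93] = 6a 73 8c 78 55 53 1d 5a 5d is 9 bytes > B = 6, so hash it first: H(key) = c5 98, then zero-pad to 6 bytes: K' = c5 98 00 00 00 00.
K' ⊕ ipad = f3 ae 36 36 36 36; K' ⊕ opad = 99 c4 5c 5c 5c 5c.
m1: inner = H(f3 ae 36 36 36 36 3a 29) = 99 43; tag = H(99 c4 5c 5c 5c 5c 99 43) = eabf
m2: inner = H(f3 ae 36 36 36 36 c1 fe) = 20 18; tag = H(99 c4 5c 5c 5c 5c 20 18) = 7194
m3: inner = H(f3 ae 36 36 36 36 6a 6c) = c9 86; tag = H(99 c4 5c 5c 5c 5c c9 86) = 1a02 ← matches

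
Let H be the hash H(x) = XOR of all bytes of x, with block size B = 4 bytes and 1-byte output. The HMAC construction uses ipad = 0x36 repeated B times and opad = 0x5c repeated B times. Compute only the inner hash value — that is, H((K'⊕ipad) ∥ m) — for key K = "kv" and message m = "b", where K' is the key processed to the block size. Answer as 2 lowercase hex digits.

Key "kv" = 6b 76 is 2 bytes ≤ B = 4; zero-pad to 4 bytes: K' = 6b 76 00 00.
K' ⊕ ipad = 5d 40 36 36.
Inner input = 5d 40 36 36 ∥ 62.
Inner hash: XOR 5d⊕40⊕36⊕36⊕62 = 7f.

7f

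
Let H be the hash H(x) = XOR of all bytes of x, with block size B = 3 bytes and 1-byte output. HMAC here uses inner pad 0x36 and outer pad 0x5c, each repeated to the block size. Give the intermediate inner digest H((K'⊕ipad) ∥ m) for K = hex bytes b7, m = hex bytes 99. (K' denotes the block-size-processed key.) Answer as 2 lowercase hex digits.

18

Key hex bytes b7 is 1 byte ≤ B = 3; zero-pad to 3 bytes: K' = b7 00 00.
K' ⊕ ipad = 81 36 36.
Inner input = 81 36 36 ∥ 99.
Inner hash: XOR 81⊕36⊕36⊕99 = 18.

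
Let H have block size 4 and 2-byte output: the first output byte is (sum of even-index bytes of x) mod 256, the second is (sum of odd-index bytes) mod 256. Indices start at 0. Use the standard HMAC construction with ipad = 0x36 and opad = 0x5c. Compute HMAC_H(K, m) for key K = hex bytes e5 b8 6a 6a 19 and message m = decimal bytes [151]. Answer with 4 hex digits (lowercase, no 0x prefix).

bb24

Key hex bytes e5 b8 6a 6a 19 is 5 bytes > B = 4, so hash it first: H(key) = 68 22, then zero-pad to 4 bytes: K' = 68 22 00 00.
K' ⊕ ipad = 5e 14 36 36.  K' ⊕ opad = 34 7e 5c 5c.
Inner input = (K'⊕ipad) ∥ m = 5e 14 36 36 ∥ 97.
Inner hash: even-index sum = 299 mod 256 = 43; odd-index sum = 74 mod 256 = 74 → 2b 4a.
Outer input = (K'⊕opad) ∥ inner = 34 7e 5c 5c ∥ 2b 4a.
Outer hash (tag): even-index sum = 187 mod 256 = 187; odd-index sum = 292 mod 256 = 36 → bb 24.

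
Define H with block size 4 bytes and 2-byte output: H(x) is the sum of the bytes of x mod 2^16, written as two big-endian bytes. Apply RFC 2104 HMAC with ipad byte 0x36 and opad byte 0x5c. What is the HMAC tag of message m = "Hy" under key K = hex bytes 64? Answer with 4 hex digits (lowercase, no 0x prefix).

Key hex bytes 64 is 1 byte ≤ B = 4; zero-pad to 4 bytes: K' = 64 00 00 00.
K' ⊕ ipad = 52 36 36 36.  K' ⊕ opad = 38 5c 5c 5c.
Inner input = (K'⊕ipad) ∥ m = 52 36 36 36 ∥ 48 79.
Inner hash: sum = 82+54+54+54+72+121 = 437 → 01 b5.
Outer input = (K'⊕opad) ∥ inner = 38 5c 5c 5c ∥ 01 b5.
Outer hash (tag): sum = 56+92+92+92+1+181 = 514 → 02 02.

0202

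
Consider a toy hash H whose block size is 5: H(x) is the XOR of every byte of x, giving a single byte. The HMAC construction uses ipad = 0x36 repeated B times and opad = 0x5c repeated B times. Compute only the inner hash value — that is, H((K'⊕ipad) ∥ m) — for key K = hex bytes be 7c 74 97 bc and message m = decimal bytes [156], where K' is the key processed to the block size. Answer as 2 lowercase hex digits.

Key hex bytes be 7c 74 97 bc is exactly B = 5 bytes: K' = be 7c 74 97 bc.
K' ⊕ ipad = 88 4a 42 a1 8a.
Inner input = 88 4a 42 a1 8a ∥ 9c.
Inner hash: XOR 88⊕4a⊕42⊕a1⊕8a⊕9c = 37.

37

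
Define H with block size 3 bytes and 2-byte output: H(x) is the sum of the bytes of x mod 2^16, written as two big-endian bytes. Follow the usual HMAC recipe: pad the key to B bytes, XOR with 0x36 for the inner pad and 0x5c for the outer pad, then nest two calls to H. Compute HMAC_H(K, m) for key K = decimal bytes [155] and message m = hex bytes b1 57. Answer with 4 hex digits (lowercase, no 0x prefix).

01a2

Key decimal bytes [155] = 9b is 1 byte ≤ B = 3; zero-pad to 3 bytes: K' = 9b 00 00.
K' ⊕ ipad = ad 36 36.  K' ⊕ opad = c7 5c 5c.
Inner input = (K'⊕ipad) ∥ m = ad 36 36 ∥ b1 57.
Inner hash: sum = 173+54+54+177+87 = 545 → 02 21.
Outer input = (K'⊕opad) ∥ inner = c7 5c 5c ∥ 02 21.
Outer hash (tag): sum = 199+92+92+2+33 = 418 → 01 a2.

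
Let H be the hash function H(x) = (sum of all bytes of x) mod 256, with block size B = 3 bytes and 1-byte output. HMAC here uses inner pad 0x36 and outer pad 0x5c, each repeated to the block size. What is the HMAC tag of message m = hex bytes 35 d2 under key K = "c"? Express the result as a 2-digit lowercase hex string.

Key "c" = 63 is 1 byte ≤ B = 3; zero-pad to 3 bytes: K' = 63 00 00.
K' ⊕ ipad = 55 36 36.  K' ⊕ opad = 3f 5c 5c.
Inner input = (K'⊕ipad) ∥ m = 55 36 36 ∥ 35 d2.
Inner hash: sum = 85+54+54+53+210 = 456; mod 256 = 200 → c8.
Outer input = (K'⊕opad) ∥ inner = 3f 5c 5c ∥ c8.
Outer hash (tag): sum = 63+92+92+200 = 447; mod 256 = 191 → bf.

bf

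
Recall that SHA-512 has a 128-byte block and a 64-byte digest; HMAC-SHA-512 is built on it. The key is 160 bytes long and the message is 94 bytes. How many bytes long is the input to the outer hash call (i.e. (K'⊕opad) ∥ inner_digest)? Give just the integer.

Key is 160 > 128 bytes, so it is hashed to 64 bytes then zero-padded to 128: |K'| = 128.
Outer input = (K'⊕opad) ∥ H(inner) → 128 + 64 = 192 bytes.

192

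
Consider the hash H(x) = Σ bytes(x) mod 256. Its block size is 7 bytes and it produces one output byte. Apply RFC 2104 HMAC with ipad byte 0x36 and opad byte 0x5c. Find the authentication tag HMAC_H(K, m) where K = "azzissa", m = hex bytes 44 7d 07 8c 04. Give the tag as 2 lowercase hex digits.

Key "azzissa" = 61 7a 7a 69 73 73 61 is exactly B = 7 bytes: K' = 61 7a 7a 69 73 73 61.
K' ⊕ ipad = 57 4c 4c 5f 45 45 57.  K' ⊕ opad = 3d 26 26 35 2f 2f 3d.
Inner input = (K'⊕ipad) ∥ m = 57 4c 4c 5f 45 45 57 ∥ 44 7d 07 8c 04.
Inner hash: sum = 87+76+76+95+69+69+87+68+125+7+140+4 = 903; mod 256 = 135 → 87.
Outer input = (K'⊕opad) ∥ inner = 3d 26 26 35 2f 2f 3d ∥ 87.
Outer hash (tag): sum = 61+38+38+53+47+47+61+135 = 480; mod 256 = 224 → e0.

e0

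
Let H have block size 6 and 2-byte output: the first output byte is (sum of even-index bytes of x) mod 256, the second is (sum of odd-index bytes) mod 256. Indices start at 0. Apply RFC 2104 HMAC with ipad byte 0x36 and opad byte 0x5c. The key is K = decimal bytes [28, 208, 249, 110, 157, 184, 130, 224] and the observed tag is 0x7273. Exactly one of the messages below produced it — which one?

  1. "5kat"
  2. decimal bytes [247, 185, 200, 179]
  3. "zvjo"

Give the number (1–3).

Key decimal bytes [28, 208, 249, 110, 157, 184, 130, 224] = 1c d0 f9 6e 9d b8 82 e0 is 8 bytes > B = 6, so hash it first: H(key) = 34 d6, then zero-pad to 6 bytes: K' = 34 d6 00 00 00 00.
K' ⊕ ipad = 02 e0 36 36 36 36; K' ⊕ opad = 68 8a 5c 5c 5c 5c.
m1: inner = H(02 e0 36 36 36 36 35 6b 61 74) = 04 2b; tag = H(68 8a 5c 5c 5c 5c 04 2b) = 246d
m2: inner = H(02 e0 36 36 36 36 f7 b9 c8 b3) = 2d b8; tag = H(68 8a 5c 5c 5c 5c 2d b8) = 4dfa
m3: inner = H(02 e0 36 36 36 36 7a 76 6a 6f) = 52 31; tag = H(68 8a 5c 5c 5c 5c 52 31) = 7273 ← matches

3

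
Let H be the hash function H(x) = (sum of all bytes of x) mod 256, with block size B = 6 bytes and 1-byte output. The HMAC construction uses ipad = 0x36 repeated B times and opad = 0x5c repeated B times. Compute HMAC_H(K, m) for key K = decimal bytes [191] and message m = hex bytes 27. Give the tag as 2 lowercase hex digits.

6d

Key decimal bytes [191] = bf is 1 byte ≤ B = 6; zero-pad to 6 bytes: K' = bf 00 00 00 00 00.
K' ⊕ ipad = 89 36 36 36 36 36.  K' ⊕ opad = e3 5c 5c 5c 5c 5c.
Inner input = (K'⊕ipad) ∥ m = 89 36 36 36 36 36 ∥ 27.
Inner hash: sum = 137+54+54+54+54+54+39 = 446; mod 256 = 190 → be.
Outer input = (K'⊕opad) ∥ inner = e3 5c 5c 5c 5c 5c ∥ be.
Outer hash (tag): sum = 227+92+92+92+92+92+190 = 877; mod 256 = 109 → 6d.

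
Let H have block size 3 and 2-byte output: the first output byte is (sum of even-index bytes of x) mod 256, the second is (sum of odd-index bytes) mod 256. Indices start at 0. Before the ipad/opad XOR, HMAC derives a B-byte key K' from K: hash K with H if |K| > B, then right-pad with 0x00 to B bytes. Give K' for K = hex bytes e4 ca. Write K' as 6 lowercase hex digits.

e4ca00

Key hex bytes e4 ca is 2 bytes ≤ B = 3; zero-pad to 3 bytes: K' = e4 ca 00.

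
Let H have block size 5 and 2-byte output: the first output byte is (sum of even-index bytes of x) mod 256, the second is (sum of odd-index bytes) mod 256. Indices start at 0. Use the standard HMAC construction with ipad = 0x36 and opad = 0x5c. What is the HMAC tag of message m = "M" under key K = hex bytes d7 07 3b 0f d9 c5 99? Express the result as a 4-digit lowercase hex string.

Key hex bytes d7 07 3b 0f d9 c5 99 is 7 bytes > B = 5, so hash it first: H(key) = 84 db, then zero-pad to 5 bytes: K' = 84 db 00 00 00.
K' ⊕ ipad = b2 ed 36 36 36.  K' ⊕ opad = d8 87 5c 5c 5c.
Inner input = (K'⊕ipad) ∥ m = b2 ed 36 36 36 ∥ 4d.
Inner hash: even-index sum = 286 mod 256 = 30; odd-index sum = 368 mod 256 = 112 → 1e 70.
Outer input = (K'⊕opad) ∥ inner = d8 87 5c 5c 5c ∥ 1e 70.
Outer hash (tag): even-index sum = 512 mod 256 = 0; odd-index sum = 257 mod 256 = 1 → 00 01.

0001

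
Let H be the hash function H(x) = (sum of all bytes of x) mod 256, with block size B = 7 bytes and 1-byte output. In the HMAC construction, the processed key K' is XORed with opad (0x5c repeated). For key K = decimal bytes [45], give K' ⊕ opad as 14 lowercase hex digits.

715c5c5c5c5c5c

Key decimal bytes [45] = 2d is 1 byte ≤ B = 7; zero-pad to 7 bytes: K' = 2d 00 00 00 00 00 00.
XOR each byte with 0x5c: 2d⊕5c=71, 00⊕5c=5c, 00⊕5c=5c, 00⊕5c=5c, 00⊕5c=5c, 00⊕5c=5c, 00⊕5c=5c.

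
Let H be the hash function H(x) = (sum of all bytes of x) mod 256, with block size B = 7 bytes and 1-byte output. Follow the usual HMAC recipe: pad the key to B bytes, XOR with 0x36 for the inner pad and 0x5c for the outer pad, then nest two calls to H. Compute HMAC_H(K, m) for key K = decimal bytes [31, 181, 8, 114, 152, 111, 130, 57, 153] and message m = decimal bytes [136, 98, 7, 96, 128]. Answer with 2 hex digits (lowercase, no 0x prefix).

d1

Key decimal bytes [31, 181, 8, 114, 152, 111, 130, 57, 153] = 1f b5 08 72 98 6f 82 39 99 is 9 bytes > B = 7, so hash it first: H(key) = a9, then zero-pad to 7 bytes: K' = a9 00 00 00 00 00 00.
K' ⊕ ipad = 9f 36 36 36 36 36 36.  K' ⊕ opad = f5 5c 5c 5c 5c 5c 5c.
Inner input = (K'⊕ipad) ∥ m = 9f 36 36 36 36 36 36 ∥ 88 62 07 60 80.
Inner hash: sum = 159+54+54+54+54+54+54+136+98+7+96+128 = 948; mod 256 = 180 → b4.
Outer input = (K'⊕opad) ∥ inner = f5 5c 5c 5c 5c 5c 5c ∥ b4.
Outer hash (tag): sum = 245+92+92+92+92+92+92+180 = 977; mod 256 = 209 → d1.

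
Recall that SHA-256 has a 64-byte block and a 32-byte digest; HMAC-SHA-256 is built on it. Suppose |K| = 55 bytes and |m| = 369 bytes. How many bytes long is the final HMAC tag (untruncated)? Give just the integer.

The tag is one SHA-256 digest: 32 bytes.

32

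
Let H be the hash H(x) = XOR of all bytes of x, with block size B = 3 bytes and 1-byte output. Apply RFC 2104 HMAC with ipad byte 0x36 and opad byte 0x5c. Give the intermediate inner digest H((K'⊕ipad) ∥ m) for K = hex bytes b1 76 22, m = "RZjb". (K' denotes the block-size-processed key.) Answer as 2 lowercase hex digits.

d3

Key hex bytes b1 76 22 is exactly B = 3 bytes: K' = b1 76 22.
K' ⊕ ipad = 87 40 14.
Inner input = 87 40 14 ∥ 52 5a 6a 62.
Inner hash: XOR 87⊕40⊕14⊕52⊕5a⊕6a⊕62 = d3.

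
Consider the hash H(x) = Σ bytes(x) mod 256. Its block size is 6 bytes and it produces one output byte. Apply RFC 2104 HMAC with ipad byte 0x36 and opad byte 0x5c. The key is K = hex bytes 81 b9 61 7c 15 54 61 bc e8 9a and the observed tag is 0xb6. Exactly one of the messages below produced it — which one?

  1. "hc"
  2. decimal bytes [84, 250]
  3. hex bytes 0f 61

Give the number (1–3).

3

Key hex bytes 81 b9 61 7c 15 54 61 bc e8 9a is 10 bytes > B = 6, so hash it first: H(key) = 1f, then zero-pad to 6 bytes: K' = 1f 00 00 00 00 00.
K' ⊕ ipad = 29 36 36 36 36 36; K' ⊕ opad = 43 5c 5c 5c 5c 5c.
m1: inner = H(29 36 36 36 36 36 68 63) = 02; tag = H(43 5c 5c 5c 5c 5c 02) = 11
m2: inner = H(29 36 36 36 36 36 54 fa) = 85; tag = H(43 5c 5c 5c 5c 5c 85) = 94
m3: inner = H(29 36 36 36 36 36 0f 61) = a7; tag = H(43 5c 5c 5c 5c 5c a7) = b6 ← matches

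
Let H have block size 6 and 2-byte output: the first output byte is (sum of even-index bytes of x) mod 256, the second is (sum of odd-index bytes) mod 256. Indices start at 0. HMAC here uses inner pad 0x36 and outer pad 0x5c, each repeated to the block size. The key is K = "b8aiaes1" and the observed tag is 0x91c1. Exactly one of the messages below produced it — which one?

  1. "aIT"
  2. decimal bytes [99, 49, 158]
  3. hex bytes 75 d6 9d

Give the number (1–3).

Key "b8aiaes1" = 62 38 61 69 61 65 73 31 is 8 bytes > B = 6, so hash it first: H(key) = 97 37, then zero-pad to 6 bytes: K' = 97 37 00 00 00 00.
K' ⊕ ipad = a1 01 36 36 36 36; K' ⊕ opad = cb 6b 5c 5c 5c 5c.
m1: inner = H(a1 01 36 36 36 36 61 49 54) = c2 b6; tag = H(cb 6b 5c 5c 5c 5c c2 b6) = 45d9
m2: inner = H(a1 01 36 36 36 36 63 31 9e) = 0e 9e; tag = H(cb 6b 5c 5c 5c 5c 0e 9e) = 91c1 ← matches
m3: inner = H(a1 01 36 36 36 36 75 d6 9d) = 1f 43; tag = H(cb 6b 5c 5c 5c 5c 1f 43) = a266

2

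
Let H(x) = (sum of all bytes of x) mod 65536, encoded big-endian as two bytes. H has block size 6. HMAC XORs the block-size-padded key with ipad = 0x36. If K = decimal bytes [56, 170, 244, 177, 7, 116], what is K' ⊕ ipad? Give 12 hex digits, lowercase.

0e9cc2873142

Key decimal bytes [56, 170, 244, 177, 7, 116] = 38 aa f4 b1 07 74 is exactly B = 6 bytes: K' = 38 aa f4 b1 07 74.
XOR each byte with 0x36: 38⊕36=0e, aa⊕36=9c, f4⊕36=c2, b1⊕36=87, 07⊕36=31, 74⊕36=42.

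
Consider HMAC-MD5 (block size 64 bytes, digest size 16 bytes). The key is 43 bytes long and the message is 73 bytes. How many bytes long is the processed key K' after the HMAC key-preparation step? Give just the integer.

64

Key is 43 ≤ 64 bytes, zero-padded: |K'| = 64.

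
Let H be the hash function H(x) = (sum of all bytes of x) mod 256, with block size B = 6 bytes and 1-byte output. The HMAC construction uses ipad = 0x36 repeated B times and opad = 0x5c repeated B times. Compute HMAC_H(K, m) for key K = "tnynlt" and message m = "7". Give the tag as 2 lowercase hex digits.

1d

Key "tnynlt" = 74 6e 79 6e 6c 74 is exactly B = 6 bytes: K' = 74 6e 79 6e 6c 74.
K' ⊕ ipad = 42 58 4f 58 5a 42.  K' ⊕ opad = 28 32 25 32 30 28.
Inner input = (K'⊕ipad) ∥ m = 42 58 4f 58 5a 42 ∥ 37.
Inner hash: sum = 66+88+79+88+90+66+55 = 532; mod 256 = 20 → 14.
Outer input = (K'⊕opad) ∥ inner = 28 32 25 32 30 28 ∥ 14.
Outer hash (tag): sum = 40+50+37+50+48+40+20 = 285; mod 256 = 29 → 1d.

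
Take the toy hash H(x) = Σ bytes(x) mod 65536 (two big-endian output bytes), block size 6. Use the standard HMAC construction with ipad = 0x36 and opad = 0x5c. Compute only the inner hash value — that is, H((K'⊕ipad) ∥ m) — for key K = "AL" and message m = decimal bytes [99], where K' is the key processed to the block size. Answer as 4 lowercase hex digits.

Key "AL" = 41 4c is 2 bytes ≤ B = 6; zero-pad to 6 bytes: K' = 41 4c 00 00 00 00.
K' ⊕ ipad = 77 7a 36 36 36 36.
Inner input = 77 7a 36 36 36 36 ∥ 63.
Inner hash: sum = 119+122+54+54+54+54+99 = 556 → 02 2c.

022c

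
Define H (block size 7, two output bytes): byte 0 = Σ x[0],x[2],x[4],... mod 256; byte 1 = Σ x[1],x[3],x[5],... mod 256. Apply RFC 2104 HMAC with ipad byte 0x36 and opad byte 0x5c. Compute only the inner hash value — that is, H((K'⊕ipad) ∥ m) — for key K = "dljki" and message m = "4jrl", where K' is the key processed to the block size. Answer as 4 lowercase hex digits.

1993

Key "dljki" = 64 6c 6a 6b 69 is 5 bytes ≤ B = 7; zero-pad to 7 bytes: K' = 64 6c 6a 6b 69 00 00.
K' ⊕ ipad = 52 5a 5c 5d 5f 36 36.
Inner input = 52 5a 5c 5d 5f 36 36 ∥ 34 6a 72 6c.
Inner hash: even-index sum = 537 mod 256 = 25; odd-index sum = 403 mod 256 = 147 → 19 93.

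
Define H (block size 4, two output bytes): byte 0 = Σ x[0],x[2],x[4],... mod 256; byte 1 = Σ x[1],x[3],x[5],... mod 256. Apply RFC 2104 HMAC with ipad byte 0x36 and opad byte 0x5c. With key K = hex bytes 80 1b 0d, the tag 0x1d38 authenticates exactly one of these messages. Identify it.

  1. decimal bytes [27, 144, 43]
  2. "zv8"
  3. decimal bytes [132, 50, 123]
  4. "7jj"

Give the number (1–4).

3

Key hex bytes 80 1b 0d is 3 bytes ≤ B = 4; zero-pad to 4 bytes: K' = 80 1b 0d 00.
K' ⊕ ipad = b6 2d 3b 36; K' ⊕ opad = dc 47 51 5c.
m1: inner = H(b6 2d 3b 36 1b 90 2b) = 37 f3; tag = H(dc 47 51 5c 37 f3) = 6496
m2: inner = H(b6 2d 3b 36 7a 76 38) = a3 d9; tag = H(dc 47 51 5c a3 d9) = d07c
m3: inner = H(b6 2d 3b 36 84 32 7b) = f0 95; tag = H(dc 47 51 5c f0 95) = 1d38 ← matches
m4: inner = H(b6 2d 3b 36 37 6a 6a) = 92 cd; tag = H(dc 47 51 5c 92 cd) = bf70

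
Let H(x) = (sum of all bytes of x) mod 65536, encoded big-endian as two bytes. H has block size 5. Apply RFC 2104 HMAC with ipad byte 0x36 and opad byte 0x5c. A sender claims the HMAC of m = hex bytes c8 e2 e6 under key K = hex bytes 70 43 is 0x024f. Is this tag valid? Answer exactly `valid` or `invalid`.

valid

Key hex bytes 70 43 is 2 bytes ≤ B = 5; zero-pad to 5 bytes: K' = 70 43 00 00 00.
K' ⊕ ipad = 46 75 36 36 36; K' ⊕ opad = 2c 1f 5c 5c 5c.
Inner hash: sum = 70+117+54+54+54+200+226+230 = 1005 → 03 ed.
Outer hash (recomputed tag): sum = 44+31+92+92+92+3+237 = 591 → 02 4f.
Recomputed tag = 024f; claimed = 024f → match.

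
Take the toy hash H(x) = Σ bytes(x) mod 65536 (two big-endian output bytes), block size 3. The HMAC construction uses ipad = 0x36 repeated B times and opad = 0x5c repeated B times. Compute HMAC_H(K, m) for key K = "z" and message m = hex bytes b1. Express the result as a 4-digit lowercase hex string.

0148

Key "z" = 7a is 1 byte ≤ B = 3; zero-pad to 3 bytes: K' = 7a 00 00.
K' ⊕ ipad = 4c 36 36.  K' ⊕ opad = 26 5c 5c.
Inner input = (K'⊕ipad) ∥ m = 4c 36 36 ∥ b1.
Inner hash: sum = 76+54+54+177 = 361 → 01 69.
Outer input = (K'⊕opad) ∥ inner = 26 5c 5c ∥ 01 69.
Outer hash (tag): sum = 38+92+92+1+105 = 328 → 01 48.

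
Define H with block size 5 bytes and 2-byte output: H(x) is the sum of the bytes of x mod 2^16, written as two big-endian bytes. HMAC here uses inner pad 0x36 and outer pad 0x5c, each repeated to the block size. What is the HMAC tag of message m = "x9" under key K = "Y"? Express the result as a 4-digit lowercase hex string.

026e

Key "Y" = 59 is 1 byte ≤ B = 5; zero-pad to 5 bytes: K' = 59 00 00 00 00.
K' ⊕ ipad = 6f 36 36 36 36.  K' ⊕ opad = 05 5c 5c 5c 5c.
Inner input = (K'⊕ipad) ∥ m = 6f 36 36 36 36 ∥ 78 39.
Inner hash: sum = 111+54+54+54+54+120+57 = 504 → 01 f8.
Outer input = (K'⊕opad) ∥ inner = 05 5c 5c 5c 5c ∥ 01 f8.
Outer hash (tag): sum = 5+92+92+92+92+1+248 = 622 → 02 6e.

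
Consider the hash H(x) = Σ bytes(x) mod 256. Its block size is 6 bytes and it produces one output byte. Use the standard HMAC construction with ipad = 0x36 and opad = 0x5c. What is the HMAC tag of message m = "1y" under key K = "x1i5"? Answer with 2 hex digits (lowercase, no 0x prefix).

Key "x1i5" = 78 31 69 35 is 4 bytes ≤ B = 6; zero-pad to 6 bytes: K' = 78 31 69 35 00 00.
K' ⊕ ipad = 4e 07 5f 03 36 36.  K' ⊕ opad = 24 6d 35 69 5c 5c.
Inner input = (K'⊕ipad) ∥ m = 4e 07 5f 03 36 36 ∥ 31 79.
Inner hash: sum = 78+7+95+3+54+54+49+121 = 461; mod 256 = 205 → cd.
Outer input = (K'⊕opad) ∥ inner = 24 6d 35 69 5c 5c ∥ cd.
Outer hash (tag): sum = 36+109+53+105+92+92+205 = 692; mod 256 = 180 → b4.

b4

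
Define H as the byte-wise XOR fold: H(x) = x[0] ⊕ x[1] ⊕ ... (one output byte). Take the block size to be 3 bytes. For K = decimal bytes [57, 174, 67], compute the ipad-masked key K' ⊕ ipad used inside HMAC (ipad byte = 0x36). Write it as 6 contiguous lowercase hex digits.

Key decimal bytes [57, 174, 67] = 39 ae 43 is exactly B = 3 bytes: K' = 39 ae 43.
XOR each byte with 0x36: 39⊕36=0f, ae⊕36=98, 43⊕36=75.

0f9875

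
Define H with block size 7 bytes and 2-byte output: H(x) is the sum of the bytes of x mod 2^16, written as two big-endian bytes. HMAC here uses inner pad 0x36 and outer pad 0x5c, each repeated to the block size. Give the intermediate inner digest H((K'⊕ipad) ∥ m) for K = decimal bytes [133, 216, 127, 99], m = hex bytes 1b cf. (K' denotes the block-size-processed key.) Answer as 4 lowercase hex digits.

Key decimal bytes [133, 216, 127, 99] = 85 d8 7f 63 is 4 bytes ≤ B = 7; zero-pad to 7 bytes: K' = 85 d8 7f 63 00 00 00.
K' ⊕ ipad = b3 ee 49 55 36 36 36.
Inner input = b3 ee 49 55 36 36 36 ∥ 1b cf.
Inner hash: sum = 179+238+73+85+54+54+54+27+207 = 971 → 03 cb.

03cb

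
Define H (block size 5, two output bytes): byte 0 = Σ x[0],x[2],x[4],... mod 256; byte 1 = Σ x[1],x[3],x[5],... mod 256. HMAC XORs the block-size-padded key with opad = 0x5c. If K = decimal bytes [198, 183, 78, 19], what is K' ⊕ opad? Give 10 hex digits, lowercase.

Key decimal bytes [198, 183, 78, 19] = c6 b7 4e 13 is 4 bytes ≤ B = 5; zero-pad to 5 bytes: K' = c6 b7 4e 13 00.
XOR each byte with 0x5c: c6⊕5c=9a, b7⊕5c=eb, 4e⊕5c=12, 13⊕5c=4f, 00⊕5c=5c.

9aeb124f5c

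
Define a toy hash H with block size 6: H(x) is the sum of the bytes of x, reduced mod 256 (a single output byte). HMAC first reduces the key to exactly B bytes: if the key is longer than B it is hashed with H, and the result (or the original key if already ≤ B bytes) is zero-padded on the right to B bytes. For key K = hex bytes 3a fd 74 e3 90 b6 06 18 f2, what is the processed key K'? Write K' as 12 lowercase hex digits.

e40000000000

|K| = 9 > B = 6, so first hash the key.
H(K): sum = 58+253+116+227+144+182+6+24+242 = 1252; mod 256 = 228 → e4.
Zero-pad H(K) = e4 to 6 bytes: K' = e4 00 00 00 00 00.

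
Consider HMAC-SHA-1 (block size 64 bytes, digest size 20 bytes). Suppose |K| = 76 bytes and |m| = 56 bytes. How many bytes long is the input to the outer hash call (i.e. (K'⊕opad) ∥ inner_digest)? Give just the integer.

Key is 76 > 64 bytes, so it is hashed to 20 bytes then zero-padded to 64: |K'| = 64.
Outer input = (K'⊕opad) ∥ H(inner) → 64 + 20 = 84 bytes.

84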